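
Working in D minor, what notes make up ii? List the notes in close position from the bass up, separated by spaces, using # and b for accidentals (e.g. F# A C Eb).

Scale degree 2 in D minor is E; here the chord built on it is altered to a minor triad. ii is the minor supertonic, borrowed from the parallel major (the Dorian ii).
So the chord is E-G-B.

E G B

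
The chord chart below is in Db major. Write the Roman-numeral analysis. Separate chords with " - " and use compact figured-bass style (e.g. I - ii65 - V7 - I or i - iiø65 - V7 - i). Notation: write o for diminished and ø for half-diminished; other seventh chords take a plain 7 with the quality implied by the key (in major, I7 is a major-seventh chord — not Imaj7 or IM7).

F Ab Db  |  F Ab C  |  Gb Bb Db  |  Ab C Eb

F-Ab-Db: root Db is the tonic; major triad there is I6.
F-Ab-C: root F is the mediant; minor triad there is iii.
Gb-Bb-Db has root Gb, degree 4 in Db major, so IV.
Ab-C-Eb: root Ab is the dominant; major triad there is V.

I6 - iii - IV - V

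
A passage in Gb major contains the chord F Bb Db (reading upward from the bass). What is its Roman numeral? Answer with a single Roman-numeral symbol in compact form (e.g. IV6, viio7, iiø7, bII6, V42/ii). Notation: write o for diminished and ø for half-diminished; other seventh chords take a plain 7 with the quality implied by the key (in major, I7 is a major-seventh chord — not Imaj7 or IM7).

iii64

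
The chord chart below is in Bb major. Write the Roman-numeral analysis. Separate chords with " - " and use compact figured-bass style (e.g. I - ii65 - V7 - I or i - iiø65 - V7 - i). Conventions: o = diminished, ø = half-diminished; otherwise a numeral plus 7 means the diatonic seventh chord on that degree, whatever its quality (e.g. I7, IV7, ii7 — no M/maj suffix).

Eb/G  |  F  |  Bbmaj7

IV6 - V - I7

Eb/G has root Eb, degree 4 in Bb major, so IV6.
F: root F is the dominant; major triad there is V.
Bbmaj7: root Bb is the tonic; major seventh chord there is I7.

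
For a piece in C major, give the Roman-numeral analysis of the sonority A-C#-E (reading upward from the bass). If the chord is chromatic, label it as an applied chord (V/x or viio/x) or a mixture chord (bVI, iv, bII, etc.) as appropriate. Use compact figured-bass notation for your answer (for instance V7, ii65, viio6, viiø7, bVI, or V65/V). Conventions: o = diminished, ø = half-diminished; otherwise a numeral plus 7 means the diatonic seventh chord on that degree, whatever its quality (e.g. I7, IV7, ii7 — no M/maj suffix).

Stacked in thirds the chord is A-C#-E: a major triad on A.
A is not a diatonic chord root with this quality in C major, but it lies a perfect fifth above D (ii), so the chord functions as an applied dominant of ii.

V/ii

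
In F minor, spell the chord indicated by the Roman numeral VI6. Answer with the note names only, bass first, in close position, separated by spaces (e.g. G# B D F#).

In F minor, the sixth degree is Db, and the diatonic chord built there is a major triad.
That chord is spelled Db-F-Ab.
The figured bass 6 indicates first inversion, placing the third (F) in the bass: F-Ab-Db.

F Ab Db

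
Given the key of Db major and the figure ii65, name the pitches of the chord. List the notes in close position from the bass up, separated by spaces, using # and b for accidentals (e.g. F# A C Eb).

Gb Bb Db Eb

In Db major, the second degree is Eb, and the diatonic chord built there is a minor seventh chord.
Stacking thirds from Eb gives Eb-Gb-Bb-Db.
The figured bass 65 indicates first inversion, placing the third (Gb) in the bass: Gb-Bb-Db-Eb.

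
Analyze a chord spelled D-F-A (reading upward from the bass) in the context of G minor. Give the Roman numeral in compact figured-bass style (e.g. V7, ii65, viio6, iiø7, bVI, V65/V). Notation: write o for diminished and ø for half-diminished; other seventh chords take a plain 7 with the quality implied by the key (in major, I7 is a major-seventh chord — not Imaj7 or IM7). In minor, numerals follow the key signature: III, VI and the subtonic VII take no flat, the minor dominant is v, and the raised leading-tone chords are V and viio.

Stacked in thirds the chord is D-F-A: a minor triad on D.
In G minor, D is the dominant; the diatonic minor triad there is v.

v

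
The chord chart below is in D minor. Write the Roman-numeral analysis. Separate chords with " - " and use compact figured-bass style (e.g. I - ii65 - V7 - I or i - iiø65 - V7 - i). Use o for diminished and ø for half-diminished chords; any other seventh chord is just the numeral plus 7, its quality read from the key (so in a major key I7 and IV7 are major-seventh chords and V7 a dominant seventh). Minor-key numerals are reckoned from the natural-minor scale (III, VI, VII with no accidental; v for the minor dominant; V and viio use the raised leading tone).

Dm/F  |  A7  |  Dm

i6 - V7 - i

Dm/F: minor triad on D = scale degree 1 → i6.
A7: root A is the dominant; dominant seventh chord there is V7.
Dm has root D, degree 1 in D minor, so i.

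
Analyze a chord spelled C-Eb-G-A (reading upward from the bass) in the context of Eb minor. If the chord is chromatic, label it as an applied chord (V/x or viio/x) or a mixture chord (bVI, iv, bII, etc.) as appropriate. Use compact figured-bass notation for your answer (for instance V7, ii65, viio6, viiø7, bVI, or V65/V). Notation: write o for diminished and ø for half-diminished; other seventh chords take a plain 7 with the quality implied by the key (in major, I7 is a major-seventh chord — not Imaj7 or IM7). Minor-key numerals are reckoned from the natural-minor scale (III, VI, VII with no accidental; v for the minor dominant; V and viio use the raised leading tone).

The pitches A-C-Eb-G form a half-diminished seventh chord rooted on A.
A sits a half step below Bb (V in Eb minor); a diminished chord there is the applied leading-tone chord of V.
With C in the bass the chord is in first inversion, so the figured bass is 65.

viiø65/V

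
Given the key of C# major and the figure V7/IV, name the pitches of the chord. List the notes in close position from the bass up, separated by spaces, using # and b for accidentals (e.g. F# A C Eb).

The slash means an applied dominant: we want the dominant of IV. In C# major, IV is F# major, and its dominant is built on C#.
Building a dominant seventh chord on C# gives C#-E#-G#-B.

C# E# G# B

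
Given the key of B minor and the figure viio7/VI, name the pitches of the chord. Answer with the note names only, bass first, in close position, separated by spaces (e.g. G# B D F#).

The slash marks an applied leading-tone chord: viio of VI. In B minor, VI is G, so the leading tone to it is F#, a half step below.
Building a fully diminished seventh chord on F# gives F#-A-C-Eb.

F# A C Eb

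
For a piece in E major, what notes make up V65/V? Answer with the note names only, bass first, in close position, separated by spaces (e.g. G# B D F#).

A# C# E F#

The slash means an applied dominant: we want the dominant of V. In E major, V is B major, and its dominant is built on F#.
Building a dominant seventh chord on F# gives F#-A#-C#-E.
With the 65 figure the chord is in first inversion; from the bass A# upward in close position it reads A#-C#-E-F#.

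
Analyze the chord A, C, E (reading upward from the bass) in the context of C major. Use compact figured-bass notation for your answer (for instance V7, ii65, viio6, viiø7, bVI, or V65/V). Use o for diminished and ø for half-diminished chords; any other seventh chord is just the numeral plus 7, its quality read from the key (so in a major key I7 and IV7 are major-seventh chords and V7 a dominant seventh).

Stacked in thirds the chord is A-C-E: a minor triad on A.
A is scale degree 6 in C major, and a minor triad on that degree is written vi.

vi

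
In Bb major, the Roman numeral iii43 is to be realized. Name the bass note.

iii in Bb major has root D; the chord is D-F-A-C.
The figure 43 means second inversion — the fifth is in the bass.

A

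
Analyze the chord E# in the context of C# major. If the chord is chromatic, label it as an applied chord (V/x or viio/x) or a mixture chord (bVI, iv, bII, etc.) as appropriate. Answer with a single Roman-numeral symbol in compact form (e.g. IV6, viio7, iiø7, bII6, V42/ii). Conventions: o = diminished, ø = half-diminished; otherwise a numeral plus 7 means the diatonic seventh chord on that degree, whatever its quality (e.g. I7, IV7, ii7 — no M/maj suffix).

V/vi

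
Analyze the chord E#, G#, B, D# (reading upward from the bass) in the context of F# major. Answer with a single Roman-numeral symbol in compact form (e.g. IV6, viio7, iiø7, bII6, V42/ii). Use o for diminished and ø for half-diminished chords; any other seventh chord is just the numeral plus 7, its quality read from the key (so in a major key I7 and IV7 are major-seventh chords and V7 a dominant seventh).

Stacked in thirds the chord is E#-G#-B-D#: a half-diminished seventh chord on E#.
E# is scale degree 7 in F# major, and a half-diminished seventh chord on that degree is written viiø7.

viiø7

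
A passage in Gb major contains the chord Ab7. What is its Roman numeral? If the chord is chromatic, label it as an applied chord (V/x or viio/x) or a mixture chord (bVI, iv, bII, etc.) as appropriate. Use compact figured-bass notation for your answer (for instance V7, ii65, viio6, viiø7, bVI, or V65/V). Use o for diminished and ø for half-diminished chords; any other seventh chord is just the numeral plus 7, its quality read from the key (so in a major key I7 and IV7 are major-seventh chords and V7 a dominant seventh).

Stacked in thirds the chord is Ab-C-Eb-Gb: a dominant seventh chord on Ab.
Ab is not a diatonic chord root with this quality in Gb major, but it lies a perfect fifth above Db (V), so the chord functions as an applied dominant of V.

V7/V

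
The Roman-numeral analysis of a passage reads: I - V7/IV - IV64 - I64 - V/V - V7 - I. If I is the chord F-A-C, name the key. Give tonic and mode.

The anchor chord is a major triad on F, labeled I.
If F is scale degree 1 and the mode makes that degree carry a major triad, the tonic is F and the mode is major.

F major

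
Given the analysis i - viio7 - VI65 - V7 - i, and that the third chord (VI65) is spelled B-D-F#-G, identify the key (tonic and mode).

B minor

The chord Gmaj7/B is a major seventh chord rooted on G; its label is VI65.
If G is scale degree 6 and the mode makes that degree carry a major seventh chord, the tonic is B and the mode is minor.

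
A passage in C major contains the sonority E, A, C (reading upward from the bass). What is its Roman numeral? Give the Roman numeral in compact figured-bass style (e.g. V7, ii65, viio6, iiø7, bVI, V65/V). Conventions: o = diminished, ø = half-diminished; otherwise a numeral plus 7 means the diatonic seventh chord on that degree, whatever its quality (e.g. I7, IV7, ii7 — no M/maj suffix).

vi64

Stacked in thirds the chord is A-C-E: a minor triad on A.
A is scale degree 6 in C major, and a minor triad on that degree is written vi.
With E in the bass the chord is in second inversion, so the figured bass is 64.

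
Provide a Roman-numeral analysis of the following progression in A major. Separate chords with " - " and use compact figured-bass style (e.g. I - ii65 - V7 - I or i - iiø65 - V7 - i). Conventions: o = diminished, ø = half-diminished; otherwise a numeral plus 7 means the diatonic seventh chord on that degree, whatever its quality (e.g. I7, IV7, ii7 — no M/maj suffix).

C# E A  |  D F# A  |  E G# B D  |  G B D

I6 - IV - V7 - bVII

C#-E-A: root A is the tonic; major triad there is I6.
D-F#-A has root D, degree 4 in A major, so IV.
E-G#-B-D has root E, degree 5 in A major, so V7.
G-B-D: major triad on G — chromatic; bVII (borrowed from the parallel minor).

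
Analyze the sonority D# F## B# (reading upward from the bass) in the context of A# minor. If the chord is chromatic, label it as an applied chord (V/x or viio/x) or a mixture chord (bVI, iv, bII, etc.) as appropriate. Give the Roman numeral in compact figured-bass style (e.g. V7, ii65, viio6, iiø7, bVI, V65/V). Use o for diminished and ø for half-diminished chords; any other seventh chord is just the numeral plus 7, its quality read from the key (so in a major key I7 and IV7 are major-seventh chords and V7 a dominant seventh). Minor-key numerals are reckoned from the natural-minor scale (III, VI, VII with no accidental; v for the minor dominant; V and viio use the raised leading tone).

ii6

The pitches B#-D#-F## form a minor triad rooted on B#.
B# is the second degree of A# minor. This is the minor supertonic, borrowed from the parallel major (the Dorian ii).
With D# in the bass the chord is in first inversion, so the figured bass is 6.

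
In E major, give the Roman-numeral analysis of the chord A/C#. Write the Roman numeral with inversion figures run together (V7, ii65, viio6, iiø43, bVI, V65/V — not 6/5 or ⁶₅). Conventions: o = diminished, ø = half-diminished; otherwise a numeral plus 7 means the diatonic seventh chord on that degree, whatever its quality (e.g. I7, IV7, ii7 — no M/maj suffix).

IV6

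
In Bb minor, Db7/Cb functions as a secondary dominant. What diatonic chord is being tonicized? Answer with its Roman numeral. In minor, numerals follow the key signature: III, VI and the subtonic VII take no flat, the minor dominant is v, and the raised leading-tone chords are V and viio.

The chord is a dominant seventh chord on Db.
A dominant resolves down a perfect fifth: Db → Gb. In Bb minor, Gb is scale degree 6, i.e. VI.

VI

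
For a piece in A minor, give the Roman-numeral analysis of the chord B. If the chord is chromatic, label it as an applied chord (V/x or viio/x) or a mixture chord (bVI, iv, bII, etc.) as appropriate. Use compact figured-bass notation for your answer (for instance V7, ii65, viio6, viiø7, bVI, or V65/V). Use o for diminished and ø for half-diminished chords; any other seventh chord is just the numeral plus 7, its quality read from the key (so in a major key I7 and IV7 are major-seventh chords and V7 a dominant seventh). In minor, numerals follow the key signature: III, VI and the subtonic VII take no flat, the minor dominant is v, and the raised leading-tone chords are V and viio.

V/V

The pitches B-D#-F# form a major triad rooted on B.
B is not a diatonic chord root with this quality in A minor, but it lies a perfect fifth above E (V), so the chord functions as an applied dominant of V.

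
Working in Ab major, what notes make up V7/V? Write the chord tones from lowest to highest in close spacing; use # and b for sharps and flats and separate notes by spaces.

The slash means an applied dominant: we want the dominant of V. In Ab major, V is Eb major, and its dominant is built on Bb.
Building a dominant seventh chord on Bb gives Bb-D-F-Ab.

Bb D F Ab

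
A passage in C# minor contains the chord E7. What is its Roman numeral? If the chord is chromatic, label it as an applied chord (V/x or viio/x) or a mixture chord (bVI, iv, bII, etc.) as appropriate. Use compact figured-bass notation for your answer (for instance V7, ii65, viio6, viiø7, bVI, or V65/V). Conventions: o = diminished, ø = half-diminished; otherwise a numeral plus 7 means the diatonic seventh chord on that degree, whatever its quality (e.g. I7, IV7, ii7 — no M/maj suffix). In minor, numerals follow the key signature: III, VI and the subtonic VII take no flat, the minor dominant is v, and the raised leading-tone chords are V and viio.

The pitches E-G#-B-D form a dominant seventh chord rooted on E.
E is not a diatonic chord root with this quality in C# minor, but it lies a perfect fifth above A (VI), so the chord functions as an applied dominant of VI.

V7/VI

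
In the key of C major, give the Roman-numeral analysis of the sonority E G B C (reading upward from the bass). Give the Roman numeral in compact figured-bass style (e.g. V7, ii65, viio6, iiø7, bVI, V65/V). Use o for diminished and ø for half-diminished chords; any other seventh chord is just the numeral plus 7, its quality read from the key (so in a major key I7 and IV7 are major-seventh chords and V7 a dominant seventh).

Stacked in thirds the chord is C-E-G-B: a major seventh chord on C.
C is scale degree 1 in C major, and a major seventh chord on that degree is written I7.
With E in the bass the chord is in first inversion, so the figured bass is 65.

I65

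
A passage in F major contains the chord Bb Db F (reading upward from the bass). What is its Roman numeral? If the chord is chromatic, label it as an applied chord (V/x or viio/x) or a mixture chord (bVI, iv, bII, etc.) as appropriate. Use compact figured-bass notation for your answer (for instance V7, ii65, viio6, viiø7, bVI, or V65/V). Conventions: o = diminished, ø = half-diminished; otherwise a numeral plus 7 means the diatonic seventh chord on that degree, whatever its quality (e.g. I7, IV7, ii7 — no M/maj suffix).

iv

Stacked in thirds the chord is Bb-Db-F: a minor triad on Bb.
Bb is the fourth degree of F major. This is the minor subdominant, borrowed from the parallel minor.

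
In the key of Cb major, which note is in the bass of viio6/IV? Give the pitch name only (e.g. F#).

Gb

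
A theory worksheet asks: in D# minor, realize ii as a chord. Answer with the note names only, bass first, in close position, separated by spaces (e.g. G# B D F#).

E# G# B#

Scale degree 2 in D# minor is E#; here the chord built on it is altered to a minor triad. ii is the minor supertonic, borrowed from the parallel major (the Dorian ii).
So the chord is E#-G#-B#.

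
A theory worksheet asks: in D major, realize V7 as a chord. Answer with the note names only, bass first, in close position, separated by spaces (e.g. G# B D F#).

In D major, the dominant is A, and the diatonic chord built there is a dominant seventh chord.
That chord is spelled A-C#-E-G.

A C# E G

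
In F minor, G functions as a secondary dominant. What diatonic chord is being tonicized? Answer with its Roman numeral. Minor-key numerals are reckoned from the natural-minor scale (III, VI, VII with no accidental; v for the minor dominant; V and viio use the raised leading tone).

The chord is a major triad on G.
A dominant resolves down a perfect fifth: G → C. In F minor, C is scale degree 5, i.e. V.

V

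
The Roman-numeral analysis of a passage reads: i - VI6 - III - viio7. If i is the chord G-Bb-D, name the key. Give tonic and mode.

G minor

The chord Gm is a minor triad rooted on G; its label is i.
If G is scale degree 1 and the mode makes that degree carry a minor triad, the tonic is G and the mode is minor.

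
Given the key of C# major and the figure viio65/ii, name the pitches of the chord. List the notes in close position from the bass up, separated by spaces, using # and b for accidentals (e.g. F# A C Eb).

viio65/ii is a secondary leading-tone chord. The target ii is D# in C# major; the applied chord is rooted a semitone below, on C##.
Building a fully diminished seventh chord on C## gives C##-E#-G#-B.
With the 65 figure the chord is in first inversion; from the bass E# upward in close position it reads E#-G#-B-C##.

E# G# B C##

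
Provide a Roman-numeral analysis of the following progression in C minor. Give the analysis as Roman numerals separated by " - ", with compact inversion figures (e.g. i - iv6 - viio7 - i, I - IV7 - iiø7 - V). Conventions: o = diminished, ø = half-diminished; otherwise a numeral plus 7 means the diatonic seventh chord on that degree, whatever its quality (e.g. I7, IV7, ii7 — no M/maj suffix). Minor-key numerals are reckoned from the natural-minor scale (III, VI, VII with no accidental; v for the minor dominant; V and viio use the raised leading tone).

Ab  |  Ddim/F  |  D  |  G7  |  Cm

Ab: root Ab is the submediant; major triad there is VI.
Ddim/F: root D is the supertonic; diminished triad there is iio6.
D: chromatic; D is V of V, so V/V.
G7 has root G, degree 5 in C minor, so V7.
Cm: root C is the tonic; minor triad there is i.

VI - iio6 - V/V - V7 - i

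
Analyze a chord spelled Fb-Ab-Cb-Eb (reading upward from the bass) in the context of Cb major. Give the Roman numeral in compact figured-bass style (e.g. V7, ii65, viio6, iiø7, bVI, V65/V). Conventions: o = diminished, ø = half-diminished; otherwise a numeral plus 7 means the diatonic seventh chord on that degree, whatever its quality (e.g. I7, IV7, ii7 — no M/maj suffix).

IV7

Stacked in thirds the chord is Fb-Ab-Cb-Eb: a major seventh chord on Fb.
Fb is scale degree 4 in Cb major, and a major seventh chord on that degree is written IV7.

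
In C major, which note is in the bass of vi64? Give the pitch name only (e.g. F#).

E

vi in C major has root A; the chord is A-C-E.
The figure 64 means second inversion — the fifth is in the bass.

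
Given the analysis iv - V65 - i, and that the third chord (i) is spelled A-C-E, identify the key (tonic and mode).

i is given as A-C-E — a minor triad with root A.
If A is scale degree 1 and the mode makes that degree carry a minor triad, the tonic is A and the mode is minor.

A minor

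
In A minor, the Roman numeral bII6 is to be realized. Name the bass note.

bII in A minor has root Bb; the chord is Bb-D-F.
The figure 6 means first inversion — the third is in the bass.

D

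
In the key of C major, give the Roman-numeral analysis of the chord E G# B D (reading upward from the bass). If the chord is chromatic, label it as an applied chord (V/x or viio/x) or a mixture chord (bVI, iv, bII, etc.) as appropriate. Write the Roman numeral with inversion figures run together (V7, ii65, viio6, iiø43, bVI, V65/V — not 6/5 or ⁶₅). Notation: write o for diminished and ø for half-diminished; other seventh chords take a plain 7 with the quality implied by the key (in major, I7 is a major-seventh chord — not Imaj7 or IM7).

The pitches E-G#-B-D form a dominant seventh chord rooted on E.
E is not a diatonic chord root with this quality in C major, but it lies a perfect fifth above A (vi), so the chord functions as an applied dominant of vi.

V7/vi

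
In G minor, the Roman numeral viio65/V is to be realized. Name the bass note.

The applied chord viio65/V is rooted on C#: C#-E-G-Bb.
The figure 65 means first inversion — the third is in the bass.

E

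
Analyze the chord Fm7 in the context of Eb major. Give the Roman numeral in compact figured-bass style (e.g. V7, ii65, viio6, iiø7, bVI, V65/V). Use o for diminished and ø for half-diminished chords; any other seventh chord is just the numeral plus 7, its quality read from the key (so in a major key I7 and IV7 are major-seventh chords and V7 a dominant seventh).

ii7

Stacked in thirds the chord is F-Ab-C-Eb: a minor seventh chord on F.
In Eb major, F is the supertonic; the diatonic minor seventh chord there is ii7.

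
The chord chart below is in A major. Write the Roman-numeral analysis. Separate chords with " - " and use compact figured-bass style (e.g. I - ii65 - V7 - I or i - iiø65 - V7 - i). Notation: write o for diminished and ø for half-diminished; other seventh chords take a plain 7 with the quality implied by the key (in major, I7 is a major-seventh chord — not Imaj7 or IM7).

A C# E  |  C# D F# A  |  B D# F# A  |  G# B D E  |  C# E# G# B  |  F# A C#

I - IV42 - V7/V - V65 - V7/vi - vi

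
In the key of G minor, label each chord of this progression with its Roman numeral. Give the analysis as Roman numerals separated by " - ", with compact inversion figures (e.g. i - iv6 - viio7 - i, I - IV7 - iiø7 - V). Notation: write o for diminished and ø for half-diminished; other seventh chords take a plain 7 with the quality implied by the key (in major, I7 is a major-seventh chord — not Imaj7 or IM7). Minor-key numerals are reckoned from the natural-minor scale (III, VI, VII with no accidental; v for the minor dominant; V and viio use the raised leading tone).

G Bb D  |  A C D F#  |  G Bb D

G-Bb-D: root G is the tonic; minor triad there is i.
A-C-D-F#: dominant seventh chord on D = scale degree 5 → V43.
G-Bb-D: root G is the tonic; minor triad there is i.

i - V43 - i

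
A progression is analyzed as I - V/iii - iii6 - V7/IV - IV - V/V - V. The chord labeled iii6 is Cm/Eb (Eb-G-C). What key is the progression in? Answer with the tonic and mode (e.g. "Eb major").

The anchor chord is a minor triad on C, labeled iii6.
iii6 on C implies C is the mediant; that puts the tonic at Ab, and the lowercase numeral fits major mode.

Ab major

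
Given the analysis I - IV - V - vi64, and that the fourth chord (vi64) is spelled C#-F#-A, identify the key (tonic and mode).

The anchor chord is a minor triad on F#, labeled vi64.
vi64 on F# implies F# is the submediant; that puts the tonic at A, and the lowercase numeral fits major mode.

A major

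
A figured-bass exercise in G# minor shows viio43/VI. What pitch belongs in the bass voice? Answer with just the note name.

A

The applied chord viio43/VI is rooted on D#: D#-F#-A-C.
The figure 43 means second inversion — the fifth is in the bass.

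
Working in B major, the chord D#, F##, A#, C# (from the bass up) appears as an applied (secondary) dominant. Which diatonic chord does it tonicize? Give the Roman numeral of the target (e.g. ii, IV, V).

The chord is a dominant seventh chord on D#.
A dominant resolves down a perfect fifth: D# → G#. In B major, G# is scale degree 6, i.e. vi.

vi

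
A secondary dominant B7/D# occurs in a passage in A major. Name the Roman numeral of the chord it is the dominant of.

V

The chord is a dominant seventh chord on B.
A dominant resolves down a perfect fifth: B → E. In A major, E is scale degree 5, i.e. V.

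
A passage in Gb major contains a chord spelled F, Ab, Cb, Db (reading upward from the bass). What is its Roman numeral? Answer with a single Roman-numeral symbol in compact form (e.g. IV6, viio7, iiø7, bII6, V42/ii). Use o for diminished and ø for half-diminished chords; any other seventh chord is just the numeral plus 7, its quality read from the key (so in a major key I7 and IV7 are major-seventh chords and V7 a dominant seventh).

V65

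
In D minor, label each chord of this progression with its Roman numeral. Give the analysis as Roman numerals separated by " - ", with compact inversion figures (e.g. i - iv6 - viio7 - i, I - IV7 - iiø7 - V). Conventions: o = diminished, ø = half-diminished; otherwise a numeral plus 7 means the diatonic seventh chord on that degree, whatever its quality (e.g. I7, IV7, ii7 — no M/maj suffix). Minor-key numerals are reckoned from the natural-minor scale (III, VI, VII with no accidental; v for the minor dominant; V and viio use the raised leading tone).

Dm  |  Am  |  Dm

i - v - i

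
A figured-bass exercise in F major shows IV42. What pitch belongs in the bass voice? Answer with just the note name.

IV in F major has root Bb; the chord is Bb-D-F-A.
The figure 42 means third inversion — the seventh is in the bass.

A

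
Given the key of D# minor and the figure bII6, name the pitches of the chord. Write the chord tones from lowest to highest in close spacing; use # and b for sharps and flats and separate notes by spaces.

Scale degree 2 in D# minor is E#; lowering it a half step gives E. bII6 is the Neapolitan sixth — a major triad on the lowered second degree, here in its customary first inversion.
So the chord is E-G#-B.
With the 6 figure the chord is in first inversion; from the bass G# upward in close position it reads G#-B-E.

G# B E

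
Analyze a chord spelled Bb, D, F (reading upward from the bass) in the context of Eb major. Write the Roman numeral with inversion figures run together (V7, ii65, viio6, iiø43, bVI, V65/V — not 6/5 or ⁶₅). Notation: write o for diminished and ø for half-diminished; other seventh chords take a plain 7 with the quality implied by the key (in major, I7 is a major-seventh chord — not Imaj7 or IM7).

Stacked in thirds the chord is Bb-D-F: a major triad on Bb.
Bb is scale degree 5 in Eb major, and a major triad on that degree is written V.

V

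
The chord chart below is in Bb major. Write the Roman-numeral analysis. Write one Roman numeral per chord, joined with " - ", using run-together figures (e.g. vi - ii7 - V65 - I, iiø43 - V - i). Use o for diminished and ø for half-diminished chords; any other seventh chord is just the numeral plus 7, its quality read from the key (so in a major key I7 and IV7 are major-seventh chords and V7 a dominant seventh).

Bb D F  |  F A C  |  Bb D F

Bb-D-F: root Bb is the tonic; major triad there is I.
F-A-C: root F is the dominant; major triad there is V.
Bb-D-F: major triad on Bb = scale degree 1 → I.

I - V - I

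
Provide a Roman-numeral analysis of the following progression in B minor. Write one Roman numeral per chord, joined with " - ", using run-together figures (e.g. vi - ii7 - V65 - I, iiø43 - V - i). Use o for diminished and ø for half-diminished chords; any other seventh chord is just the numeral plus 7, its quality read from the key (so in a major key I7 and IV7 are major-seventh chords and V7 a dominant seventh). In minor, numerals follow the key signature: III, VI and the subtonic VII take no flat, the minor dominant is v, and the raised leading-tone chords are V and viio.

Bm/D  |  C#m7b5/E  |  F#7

i6 - iiø65 - V7

Bm/D: root B is the tonic; minor triad there is i6.
C#m7b5/E has root C#, degree 2 in B minor, so iiø65.
F#7: root F# is the dominant; dominant seventh chord there is V7.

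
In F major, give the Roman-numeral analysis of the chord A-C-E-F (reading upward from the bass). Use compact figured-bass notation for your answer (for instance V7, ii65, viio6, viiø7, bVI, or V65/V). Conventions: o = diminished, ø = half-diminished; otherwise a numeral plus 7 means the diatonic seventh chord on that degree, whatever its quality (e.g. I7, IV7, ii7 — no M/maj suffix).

The pitches F-A-C-E form a major seventh chord rooted on F.
In F major, F is the tonic; the diatonic major seventh chord there is I7.
With A in the bass the chord is in first inversion, so the figured bass is 65.

I65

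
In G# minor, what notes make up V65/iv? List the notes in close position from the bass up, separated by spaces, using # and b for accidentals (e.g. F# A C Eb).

B# D# F# G#

The slash means an applied dominant: we want the dominant of iv. In G# minor, iv is C# minor, and its dominant is built on G#.
Building a dominant seventh chord on G# gives G#-B#-D#-F#.
The figured bass 65 indicates first inversion, placing the third (B#) in the bass: B#-D#-F#-G#.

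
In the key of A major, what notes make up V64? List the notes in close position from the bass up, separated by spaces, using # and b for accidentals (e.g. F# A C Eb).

B E G#

In A major, the fifth degree is E, and the diatonic chord built there is a major triad.
Stacking thirds from E gives E-G#-B.
With the 64 figure the chord is in second inversion; from the bass B upward in close position it reads B-E-G#.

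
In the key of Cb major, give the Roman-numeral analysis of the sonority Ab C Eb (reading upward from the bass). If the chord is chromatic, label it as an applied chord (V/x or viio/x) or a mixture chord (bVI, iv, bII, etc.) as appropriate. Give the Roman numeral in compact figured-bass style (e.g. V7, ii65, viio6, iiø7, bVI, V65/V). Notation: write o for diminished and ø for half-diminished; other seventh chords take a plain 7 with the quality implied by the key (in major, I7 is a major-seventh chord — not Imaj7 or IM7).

The pitches Ab-C-Eb form a major triad rooted on Ab.
Ab is not a diatonic chord root with this quality in Cb major, but it lies a perfect fifth above Db (ii), so the chord functions as an applied dominant of ii.

V/ii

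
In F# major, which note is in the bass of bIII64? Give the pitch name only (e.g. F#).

bIII in F# major has root A; the chord is A-C#-E.
The figure 64 means second inversion — the fifth is in the bass.

E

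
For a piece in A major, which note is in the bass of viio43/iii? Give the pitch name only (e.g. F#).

F#

The applied chord viio43/iii is rooted on B#: B#-D#-F#-A.
The figure 43 means second inversion — the fifth is in the bass.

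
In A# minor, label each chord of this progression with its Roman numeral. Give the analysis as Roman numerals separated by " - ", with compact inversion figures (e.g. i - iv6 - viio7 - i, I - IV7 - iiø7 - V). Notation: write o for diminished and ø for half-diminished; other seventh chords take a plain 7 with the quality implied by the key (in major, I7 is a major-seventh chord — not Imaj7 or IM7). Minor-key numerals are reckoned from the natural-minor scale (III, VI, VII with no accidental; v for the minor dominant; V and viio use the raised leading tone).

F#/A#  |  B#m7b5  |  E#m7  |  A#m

F#/A#: major triad on F# = scale degree 6 → VI6.
B#m7b5 has root B#, degree 2 in A# minor, so iiø7.
E#m7: minor seventh chord on E# = scale degree 5 → v7.
A#m has root A#, degree 1 in A# minor, so i.

VI6 - iiø7 - v7 - i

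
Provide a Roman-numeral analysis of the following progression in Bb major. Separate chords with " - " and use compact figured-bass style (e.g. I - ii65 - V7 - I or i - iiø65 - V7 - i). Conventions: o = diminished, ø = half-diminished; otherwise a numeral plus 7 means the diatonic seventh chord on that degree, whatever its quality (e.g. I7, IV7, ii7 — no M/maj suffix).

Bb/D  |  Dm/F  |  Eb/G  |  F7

Bb/D has root Bb, degree 1 in Bb major, so I6.
Dm/F: root D is the mediant; minor triad there is iii6.
Eb/G has root Eb, degree 4 in Bb major, so IV6.
F7 has root F, degree 5 in Bb major, so V7.

I6 - iii6 - IV6 - V7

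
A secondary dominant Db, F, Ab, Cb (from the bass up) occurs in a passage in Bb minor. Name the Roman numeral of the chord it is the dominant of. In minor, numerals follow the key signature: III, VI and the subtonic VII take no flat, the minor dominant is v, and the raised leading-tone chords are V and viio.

VI

The chord is a dominant seventh chord on Db.
A dominant resolves down a perfect fifth: Db → Gb. In Bb minor, Gb is scale degree 6, i.e. VI.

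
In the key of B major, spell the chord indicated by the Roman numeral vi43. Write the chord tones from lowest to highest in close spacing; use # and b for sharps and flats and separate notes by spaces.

D# F# G# B

The numeral's case and figure indicate a minor seventh chord. In B major its root, the sixth degree, is G#.
That chord is spelled G#-B-D#-F#.
The figured bass 43 indicates second inversion, placing the fifth (D#) in the bass: D#-F#-G#-B.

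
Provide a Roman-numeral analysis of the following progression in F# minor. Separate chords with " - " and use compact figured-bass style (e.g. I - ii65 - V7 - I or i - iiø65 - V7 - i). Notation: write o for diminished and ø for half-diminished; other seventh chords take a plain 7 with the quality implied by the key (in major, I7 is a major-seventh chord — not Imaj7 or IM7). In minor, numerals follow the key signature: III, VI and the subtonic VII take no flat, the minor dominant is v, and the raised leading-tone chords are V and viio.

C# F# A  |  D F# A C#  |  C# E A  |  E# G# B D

i64 - VI7 - III6 - viio7

C#-F#-A: minor triad on F# = scale degree 1 → i64.
D-F#-A-C#: root D is the submediant; major seventh chord there is VI7.
C#-E-A has root A, degree 3 in F# minor, so III6.
E#-G#-B-D: fully diminished seventh chord on E# = scale degree 7 → viio7.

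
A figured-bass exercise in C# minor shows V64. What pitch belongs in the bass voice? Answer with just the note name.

V in C# minor has root G#; the chord is G#-B#-D#.
The figure 64 means second inversion — the fifth is in the bass.

D#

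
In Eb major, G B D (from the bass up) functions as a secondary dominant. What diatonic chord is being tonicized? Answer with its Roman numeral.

vi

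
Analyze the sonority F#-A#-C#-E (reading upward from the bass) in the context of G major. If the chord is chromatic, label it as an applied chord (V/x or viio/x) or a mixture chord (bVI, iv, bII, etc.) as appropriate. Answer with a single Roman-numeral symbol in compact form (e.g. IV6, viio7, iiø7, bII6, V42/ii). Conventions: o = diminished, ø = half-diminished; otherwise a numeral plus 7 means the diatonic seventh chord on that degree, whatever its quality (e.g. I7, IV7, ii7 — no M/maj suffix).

V7/iii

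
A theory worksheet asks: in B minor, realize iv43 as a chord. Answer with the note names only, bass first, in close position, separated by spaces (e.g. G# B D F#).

B D E G

The numeral's case and figure indicate a minor seventh chord. In B minor its root, the subdominant, is E.
Stacking thirds from E gives E-G-B-D.
The figured bass 43 indicates second inversion, placing the fifth (B) in the bass: B-D-E-G.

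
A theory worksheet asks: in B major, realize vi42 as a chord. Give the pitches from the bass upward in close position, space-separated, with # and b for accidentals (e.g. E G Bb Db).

F# G# B D#

The numeral's case and figure indicate a minor seventh chord. In B major its root, the submediant, is G#.
That chord is spelled G#-B-D#-F#.
With the 42 figure the chord is in third inversion; from the bass F# upward in close position it reads F#-G#-B-D#.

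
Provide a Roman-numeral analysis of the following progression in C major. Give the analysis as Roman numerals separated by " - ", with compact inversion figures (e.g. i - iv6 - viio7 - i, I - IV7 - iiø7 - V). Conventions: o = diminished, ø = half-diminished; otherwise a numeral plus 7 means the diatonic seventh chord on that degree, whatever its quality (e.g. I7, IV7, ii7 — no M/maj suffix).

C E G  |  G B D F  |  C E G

I - V7 - I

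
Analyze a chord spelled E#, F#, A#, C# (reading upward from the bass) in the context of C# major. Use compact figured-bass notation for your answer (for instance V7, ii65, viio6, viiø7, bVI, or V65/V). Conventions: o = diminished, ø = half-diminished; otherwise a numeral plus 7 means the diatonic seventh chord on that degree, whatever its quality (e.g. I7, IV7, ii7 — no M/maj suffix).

IV42

The pitches F#-A#-C#-E# form a major seventh chord rooted on F#.
F# is scale degree 4 in C# major, and a major seventh chord on that degree is written IV7.
With E# in the bass the chord is in third inversion, so the figured bass is 42.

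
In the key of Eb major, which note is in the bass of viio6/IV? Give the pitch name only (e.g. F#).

Bb

The applied chord viio6/IV is rooted on G: G-Bb-Db.
The figure 6 means first inversion — the third is in the bass.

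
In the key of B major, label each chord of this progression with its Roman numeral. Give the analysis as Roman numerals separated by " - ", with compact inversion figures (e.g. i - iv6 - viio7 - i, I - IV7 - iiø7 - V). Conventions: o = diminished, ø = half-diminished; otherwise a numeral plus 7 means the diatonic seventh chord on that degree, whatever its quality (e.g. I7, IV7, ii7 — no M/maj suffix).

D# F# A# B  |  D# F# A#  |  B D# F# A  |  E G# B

D#-F#-A#-B: root B is the tonic; major seventh chord there is I65.
D#-F#-A# has root D#, degree 3 in B major, so iii.
B-D#-F#-A is the secondary dominant of IV (dominant seventh chord on B): V7/IV.
E-G#-B: major triad on E = scale degree 4 → IV.

I65 - iii - V7/IV - IV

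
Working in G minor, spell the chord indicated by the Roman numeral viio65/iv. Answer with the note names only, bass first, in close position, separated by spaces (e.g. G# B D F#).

D F Ab B

viio65/iv is a secondary leading-tone chord. The target iv is C in G minor; the applied chord is rooted a semitone below, on B.
Building a fully diminished seventh chord on B gives B-D-F-Ab.
With the 65 figure the chord is in first inversion; from the bass D upward in close position it reads D-F-Ab-B.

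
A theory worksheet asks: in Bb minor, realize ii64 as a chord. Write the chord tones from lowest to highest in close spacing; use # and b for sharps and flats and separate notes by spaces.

Scale degree 2 in Bb minor is C; here the chord built on it is altered to a minor triad. ii64 is the minor supertonic, borrowed from the parallel major (the Dorian ii).
So the chord is C-Eb-G, a minor triad.
With the 64 figure the chord is in second inversion; from the bass G upward in close position it reads G-C-Eb.

G C Eb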